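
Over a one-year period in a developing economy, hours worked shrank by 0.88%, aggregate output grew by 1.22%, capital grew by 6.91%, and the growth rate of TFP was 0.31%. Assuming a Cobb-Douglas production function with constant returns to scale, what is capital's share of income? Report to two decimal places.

gY = gA + α·gK + (1−α)·gL, so gY − gA − gL = α(gK − gL).
1.22 − 0.31 + 0.88 = α × (6.91 − (-0.88)).
1.79 = 7.79 α, so α = 0.2298.

α = 0.23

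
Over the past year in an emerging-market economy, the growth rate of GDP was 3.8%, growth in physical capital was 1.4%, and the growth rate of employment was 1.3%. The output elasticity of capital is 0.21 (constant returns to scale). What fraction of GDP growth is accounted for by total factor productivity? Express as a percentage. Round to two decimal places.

Total factor productivity accounted for 65.24% of growth.

Labor's share = 1 − 0.21 = 0.79.
Physical capital: 0.21 × 1.4 = 0.294 pp.
Employment: 0.79 × 1.3 = 1.027 pp.
TFP growth = 3.8 − 1.321 = 2.479%.
TFP share of growth = 2.479 / 3.8 × 100 = 65.2368%.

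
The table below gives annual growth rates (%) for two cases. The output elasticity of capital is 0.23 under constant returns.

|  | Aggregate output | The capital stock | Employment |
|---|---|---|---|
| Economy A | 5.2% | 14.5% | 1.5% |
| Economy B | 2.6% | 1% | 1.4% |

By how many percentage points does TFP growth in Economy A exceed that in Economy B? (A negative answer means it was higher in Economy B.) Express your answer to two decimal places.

Labor's share = 1 − 0.23 = 0.77.
Economy A: TFP = 5.2 − 3.335 − 1.155 = 0.71%.
Economy B: TFP = 2.6 − 0.23 − 1.078 = 1.292%.
Difference = 0.71 − (1.292) = -0.582 pp.

-0.58 percentage points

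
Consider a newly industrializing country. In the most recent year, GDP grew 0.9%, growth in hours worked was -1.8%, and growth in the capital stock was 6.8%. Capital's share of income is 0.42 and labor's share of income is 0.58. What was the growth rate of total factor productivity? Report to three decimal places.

Labor's share = 1 − 0.42 = 0.58.
The capital stock: 0.42 × 6.8 = 2.856 pp.
Hours worked: 0.58 × (-1.8) = -1.044 pp.
TFP growth = 0.9 − 1.812 = -0.912%.

-0.912%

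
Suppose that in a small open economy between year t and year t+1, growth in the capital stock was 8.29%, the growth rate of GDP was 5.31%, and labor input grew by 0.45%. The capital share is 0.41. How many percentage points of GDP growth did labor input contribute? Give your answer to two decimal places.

0.27 pp

Labor's share = 1 − 0.41 = 0.59.
Contribution = share × growth = 0.59 × 0.45 = 0.2655 pp.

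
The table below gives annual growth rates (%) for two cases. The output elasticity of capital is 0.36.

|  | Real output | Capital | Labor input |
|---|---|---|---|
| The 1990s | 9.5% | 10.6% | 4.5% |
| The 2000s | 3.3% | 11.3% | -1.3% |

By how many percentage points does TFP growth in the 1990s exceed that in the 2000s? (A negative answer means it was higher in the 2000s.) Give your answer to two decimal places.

2.74 percentage points

Labor's share = 1 − 0.36 = 0.64.
The 1990s: TFP = 9.5 − 3.816 − 2.88 = 2.804%.
The 2000s: TFP = 3.3 − 4.068 + 0.832 = 0.064%.
Difference = 2.804 − (0.064) = 2.74 pp.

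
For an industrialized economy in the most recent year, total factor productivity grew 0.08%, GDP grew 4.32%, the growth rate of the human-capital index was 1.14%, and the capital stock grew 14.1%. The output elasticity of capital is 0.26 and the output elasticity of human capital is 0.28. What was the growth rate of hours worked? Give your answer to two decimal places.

Hours worked growth was 0.55%.

Labor's share = 1 − 0.26 − 0.28 = 0.46.
gY = gA + 0.26×14.1 + 0.28×1.14 + 0.46×g.
0.46×g = 4.32 − 0.08 − 3.9852 = 0.2548.
g = 0.2548 / 0.46 = 0.5539%.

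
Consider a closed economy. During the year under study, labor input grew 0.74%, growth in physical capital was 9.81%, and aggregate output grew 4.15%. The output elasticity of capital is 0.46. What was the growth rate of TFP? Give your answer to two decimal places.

Labor's share = 1 − 0.46 = 0.54.
Physical capital: 0.46 × 9.81 = 4.5126 pp.
Labor input: 0.54 × 0.74 = 0.3996 pp.
TFP growth = 4.15 − 4.9122 = -0.7622%.

-0.76%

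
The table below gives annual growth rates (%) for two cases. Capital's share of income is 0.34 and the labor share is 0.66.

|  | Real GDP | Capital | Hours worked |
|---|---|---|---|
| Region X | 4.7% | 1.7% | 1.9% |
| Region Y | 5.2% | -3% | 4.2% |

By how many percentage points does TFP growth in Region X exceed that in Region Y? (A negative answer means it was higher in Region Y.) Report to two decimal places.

-0.58 percentage points

Labor's share = 1 − 0.34 = 0.66.
Region X: TFP = 4.7 − 0.578 − 1.254 = 2.868%.
Region Y: TFP = 5.2 + 1.02 − 2.772 = 3.448%.
Difference = 2.868 − (3.448) = -0.58 pp.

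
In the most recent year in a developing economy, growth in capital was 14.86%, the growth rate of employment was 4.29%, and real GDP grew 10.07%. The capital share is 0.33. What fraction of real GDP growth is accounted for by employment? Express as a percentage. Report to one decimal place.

Employment accounted for 28.5% of growth.

Labor's share = 1 − 0.33 = 0.67.
Employment contributed 0.67 × 4.29 = 2.8743 pp.
Share of growth = 2.8743 / 10.07 × 100 = 28.543%.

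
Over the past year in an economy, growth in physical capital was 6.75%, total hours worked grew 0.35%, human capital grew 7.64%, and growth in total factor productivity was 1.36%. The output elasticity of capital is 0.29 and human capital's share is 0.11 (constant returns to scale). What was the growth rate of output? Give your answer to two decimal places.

Labor's share = 1 − 0.29 − 0.11 = 0.6.
Physical capital: 0.29 × 6.75 = 1.9575 pp.
Human capital: 0.11 × 7.64 = 0.8404 pp.
Total hours worked: 0.6 × 0.35 = 0.21 pp.
Output growth = 1.36 + 3.0079 = 4.3679%.

Output grew 4.37%.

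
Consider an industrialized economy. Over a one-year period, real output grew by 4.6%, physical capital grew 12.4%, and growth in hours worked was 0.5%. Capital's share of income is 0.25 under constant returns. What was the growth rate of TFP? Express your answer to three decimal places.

1.125%

Labor's share = 1 − 0.25 = 0.75.
Physical capital: 0.25 × 12.4 = 3.1 pp.
Hours worked: 0.75 × 0.5 = 0.375 pp.
TFP growth = 4.6 − 3.475 = 1.125%.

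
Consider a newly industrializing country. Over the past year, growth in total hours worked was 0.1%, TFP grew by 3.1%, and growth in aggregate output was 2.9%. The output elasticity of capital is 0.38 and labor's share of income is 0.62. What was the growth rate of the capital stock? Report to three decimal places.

-0.689%

Labor's share = 1 − 0.38 = 0.62.
gY = gA + 0.62×0.1 + 0.38×g.
0.38×g = 2.9 − 3.1 − 0.062 = -0.262.
g = -0.262 / 0.38 = -0.68947%.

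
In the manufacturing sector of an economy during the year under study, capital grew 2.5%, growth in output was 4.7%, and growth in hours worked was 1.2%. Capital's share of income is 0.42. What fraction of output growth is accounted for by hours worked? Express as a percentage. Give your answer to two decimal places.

14.81%

Labor's share = 1 − 0.42 = 0.58.
Hours worked contributed 0.58 × 1.2 = 0.696 pp.
Share of growth = 0.696 / 4.7 × 100 = 14.8085%.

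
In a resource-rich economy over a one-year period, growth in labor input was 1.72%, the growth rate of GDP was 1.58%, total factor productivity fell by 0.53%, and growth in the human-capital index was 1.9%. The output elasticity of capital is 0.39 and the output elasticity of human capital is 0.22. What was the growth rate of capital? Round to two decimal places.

Labor's share = 1 − 0.39 − 0.22 = 0.39.
gY = gA + 0.22×1.9 + 0.39×1.72 + 0.39×g.
0.39×g = 1.58 + 0.53 − 1.0888 = 1.0212.
g = 1.0212 / 0.39 = 2.6185%.

Capital grew 2.62%.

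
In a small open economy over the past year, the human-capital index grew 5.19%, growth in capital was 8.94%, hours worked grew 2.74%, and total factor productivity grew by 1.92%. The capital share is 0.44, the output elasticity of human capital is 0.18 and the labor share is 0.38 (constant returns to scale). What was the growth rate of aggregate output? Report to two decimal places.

Labor's share = 1 − 0.44 − 0.18 = 0.38.
Capital: 0.44 × 8.94 = 3.9336 pp.
The human-capital index: 0.18 × 5.19 = 0.9342 pp.
Hours worked: 0.38 × 2.74 = 1.0412 pp.
Output growth = 1.92 + 5.909 = 7.829%.

Aggregate output grew 7.83%.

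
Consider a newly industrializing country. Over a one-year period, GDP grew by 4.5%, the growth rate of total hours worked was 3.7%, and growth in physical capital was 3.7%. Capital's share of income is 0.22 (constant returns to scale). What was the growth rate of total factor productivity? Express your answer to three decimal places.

Labor's share = 1 − 0.22 = 0.78.
Physical capital: 0.22 × 3.7 = 0.814 pp.
Total hours worked: 0.78 × 3.7 = 2.886 pp.
TFP growth = 4.5 − 3.7 = 0.8%.

Total factor productivity growth was 0.800%.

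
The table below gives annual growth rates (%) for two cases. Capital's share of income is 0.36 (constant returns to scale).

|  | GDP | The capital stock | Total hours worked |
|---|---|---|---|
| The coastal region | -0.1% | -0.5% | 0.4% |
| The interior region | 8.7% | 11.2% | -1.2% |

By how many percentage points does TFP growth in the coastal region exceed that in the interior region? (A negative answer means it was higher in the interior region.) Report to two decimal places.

Labor's share = 1 − 0.36 = 0.64.
The coastal region: TFP = -0.1 + 0.18 − 0.256 = -0.176%.
The interior region: TFP = 8.7 − 4.032 + 0.768 = 5.436%.
Difference = -0.176 − (5.436) = -5.612 pp.

-5.61 percentage points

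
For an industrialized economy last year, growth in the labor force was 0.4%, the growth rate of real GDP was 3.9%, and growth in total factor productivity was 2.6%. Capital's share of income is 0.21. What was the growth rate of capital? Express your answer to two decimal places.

Capital grew 4.69%.

Labor's share = 1 − 0.21 = 0.79.
gY = gA + 0.79×0.4 + 0.21×g.
0.21×g = 3.9 − 2.6 − 0.316 = 0.984.
g = 0.984 / 0.21 = 4.6857%.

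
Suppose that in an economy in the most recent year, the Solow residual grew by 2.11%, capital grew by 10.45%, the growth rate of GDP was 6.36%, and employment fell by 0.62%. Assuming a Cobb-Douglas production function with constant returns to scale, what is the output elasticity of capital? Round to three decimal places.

α = 0.440

gY = gA + α·gK + (1−α)·gL, so gY − gA − gL = α(gK − gL).
6.36 − 2.11 + 0.62 = α × (10.45 − (-0.62)).
4.87 = 11.07 α, so α = 0.43993.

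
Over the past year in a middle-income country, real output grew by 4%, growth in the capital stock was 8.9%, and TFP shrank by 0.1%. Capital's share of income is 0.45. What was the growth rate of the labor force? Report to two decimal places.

0.17%

Labor's share = 1 − 0.45 = 0.55.
gY = gA + 0.45×8.9 + 0.55×g.
0.55×g = 4 + 0.1 − 4.005 = 0.095.
g = 0.095 / 0.55 = 0.1727%.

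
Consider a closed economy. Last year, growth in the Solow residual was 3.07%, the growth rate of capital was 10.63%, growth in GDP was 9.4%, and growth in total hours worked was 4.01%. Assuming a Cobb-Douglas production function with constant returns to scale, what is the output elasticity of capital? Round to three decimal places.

gY = gA + α·gK + (1−α)·gL, so gY − gA − gL = α(gK − gL).
9.4 − 3.07 − 4.01 = α × (10.63 − 4.01).
2.32 = 6.62 α, so α = 0.35045.

The output elasticity of capital is 0.350.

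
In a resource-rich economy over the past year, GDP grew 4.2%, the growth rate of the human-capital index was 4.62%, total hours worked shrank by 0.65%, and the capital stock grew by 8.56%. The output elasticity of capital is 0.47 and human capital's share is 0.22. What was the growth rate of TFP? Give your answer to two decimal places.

Labor's share = 1 − 0.47 − 0.22 = 0.31.
The capital stock: 0.47 × 8.56 = 4.0232 pp.
The human-capital index: 0.22 × 4.62 = 1.0164 pp.
Total hours worked: 0.31 × (-0.65) = -0.2015 pp.
TFP growth = 4.2 − 4.8381 = -0.6381%.

-0.64%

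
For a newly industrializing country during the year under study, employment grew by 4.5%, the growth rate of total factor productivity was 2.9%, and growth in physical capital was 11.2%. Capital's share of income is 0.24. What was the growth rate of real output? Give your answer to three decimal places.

Labor's share = 1 − 0.24 = 0.76.
Physical capital: 0.24 × 11.2 = 2.688 pp.
Employment: 0.76 × 4.5 = 3.42 pp.
Output growth = 2.9 + 6.108 = 9.008%.

Real output growth was 9.008%.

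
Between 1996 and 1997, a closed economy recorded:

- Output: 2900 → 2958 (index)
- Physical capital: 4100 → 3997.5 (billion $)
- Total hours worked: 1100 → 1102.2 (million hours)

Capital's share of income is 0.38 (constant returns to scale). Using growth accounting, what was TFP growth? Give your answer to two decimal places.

Output growth = (2958 − 2900) / 2900 = 2%.
Physical capital growth = (3997.5 − 4100) / 4100 = -2.5%.
Total hours worked growth = (1102.2 − 1100) / 1100 = 0.2%.
Labor's share = 1 − 0.38 = 0.62.
Physical capital: 0.38 × (-2.5) = -0.95 pp.
Total hours worked: 0.62 × 0.2 = 0.124 pp.
TFP growth = 2 + 0.826 = 2.826%.

TFP grew 2.83%.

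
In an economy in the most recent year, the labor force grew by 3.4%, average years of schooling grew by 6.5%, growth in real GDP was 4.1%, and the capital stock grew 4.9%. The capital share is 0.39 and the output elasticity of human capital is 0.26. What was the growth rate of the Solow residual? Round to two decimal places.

-0.69%

Labor's share = 1 − 0.39 − 0.26 = 0.35.
The capital stock: 0.39 × 4.9 = 1.911 pp.
Average years of schooling: 0.26 × 6.5 = 1.69 pp.
The labor force: 0.35 × 3.4 = 1.19 pp.
TFP growth = 4.1 − 4.791 = -0.691%.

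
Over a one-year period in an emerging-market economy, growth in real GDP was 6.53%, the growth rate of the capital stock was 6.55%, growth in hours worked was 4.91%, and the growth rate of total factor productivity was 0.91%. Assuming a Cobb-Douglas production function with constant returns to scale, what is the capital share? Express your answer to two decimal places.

gY = gA + α·gK + (1−α)·gL, so gY − gA − gL = α(gK − gL).
6.53 − 0.91 − 4.91 = α × (6.55 − 4.91).
0.71 = 1.64 α, so α = 0.4329.

0.43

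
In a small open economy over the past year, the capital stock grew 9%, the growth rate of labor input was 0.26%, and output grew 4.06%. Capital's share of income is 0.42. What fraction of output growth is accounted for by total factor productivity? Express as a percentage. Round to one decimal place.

Labor's share = 1 − 0.42 = 0.58.
The capital stock: 0.42 × 9 = 3.78 pp.
Labor input: 0.58 × 0.26 = 0.1508 pp.
TFP growth = 4.06 − 3.9308 = 0.1292%.
TFP share of growth = 0.1292 / 4.06 × 100 = 3.182%.

Total factor productivity accounted for 3.2% of growth.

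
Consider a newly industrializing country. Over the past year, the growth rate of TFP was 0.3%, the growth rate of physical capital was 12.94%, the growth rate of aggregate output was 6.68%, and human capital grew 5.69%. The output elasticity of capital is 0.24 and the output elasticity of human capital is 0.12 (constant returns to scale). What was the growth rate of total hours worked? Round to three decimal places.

4.049%

Labor's share = 1 − 0.24 − 0.12 = 0.64.
gY = gA + 0.24×12.94 + 0.12×5.69 + 0.64×g.
0.64×g = 6.68 − 0.3 − 3.7884 = 2.5916.
g = 2.5916 / 0.64 = 4.04938%.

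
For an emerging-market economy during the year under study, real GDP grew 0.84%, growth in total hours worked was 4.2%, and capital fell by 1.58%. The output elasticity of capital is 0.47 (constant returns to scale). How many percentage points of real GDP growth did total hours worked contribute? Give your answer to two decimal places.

Labor's share = 1 − 0.47 = 0.53.
Contribution = share × growth = 0.53 × 4.2 = 2.226 pp.

2.23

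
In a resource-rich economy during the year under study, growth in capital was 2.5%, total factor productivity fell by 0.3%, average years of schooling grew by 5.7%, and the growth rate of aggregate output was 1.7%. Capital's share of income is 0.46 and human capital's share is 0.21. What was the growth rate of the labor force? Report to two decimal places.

Labor's share = 1 − 0.46 − 0.21 = 0.33.
gY = gA + 0.46×2.5 + 0.21×5.7 + 0.33×g.
0.33×g = 1.7 + 0.3 − 2.347 = -0.347.
g = -0.347 / 0.33 = -1.0515%.

-1.05%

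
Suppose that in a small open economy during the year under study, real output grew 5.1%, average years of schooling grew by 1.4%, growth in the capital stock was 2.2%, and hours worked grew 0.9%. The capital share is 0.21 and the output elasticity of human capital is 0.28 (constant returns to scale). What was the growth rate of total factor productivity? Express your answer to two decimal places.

Labor's share = 1 − 0.21 − 0.28 = 0.51.
The capital stock: 0.21 × 2.2 = 0.462 pp.
Average years of schooling: 0.28 × 1.4 = 0.392 pp.
Hours worked: 0.51 × 0.9 = 0.459 pp.
TFP growth = 5.1 − 1.313 = 3.787%.

Total factor productivity growth was 3.79%.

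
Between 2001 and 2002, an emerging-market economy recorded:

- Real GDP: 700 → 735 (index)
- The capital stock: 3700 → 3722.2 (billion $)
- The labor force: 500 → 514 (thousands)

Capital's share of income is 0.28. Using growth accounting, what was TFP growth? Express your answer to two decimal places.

TFP growth was 2.82%.

Real GDP growth = (735 − 700) / 700 = 5%.
The capital stock growth = (3722.2 − 3700) / 3700 = 0.6%.
The labor force growth = (514 − 500) / 500 = 2.8%.
Labor's share = 1 − 0.28 = 0.72.
The capital stock: 0.28 × 0.6 = 0.168 pp.
The labor force: 0.72 × 2.8 = 2.016 pp.
TFP growth = 5 − 2.184 = 2.816%.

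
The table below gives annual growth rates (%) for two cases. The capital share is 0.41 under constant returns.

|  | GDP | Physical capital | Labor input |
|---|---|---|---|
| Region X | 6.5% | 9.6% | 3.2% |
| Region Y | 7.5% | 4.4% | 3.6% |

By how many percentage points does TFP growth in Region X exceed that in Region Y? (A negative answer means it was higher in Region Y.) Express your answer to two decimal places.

Labor's share = 1 − 0.41 = 0.59.
Region X: TFP = 6.5 − 3.936 − 1.888 = 0.676%.
Region Y: TFP = 7.5 − 1.804 − 2.124 = 3.572%.
Difference = 0.676 − (3.572) = -2.896 pp.

-2.90 percentage points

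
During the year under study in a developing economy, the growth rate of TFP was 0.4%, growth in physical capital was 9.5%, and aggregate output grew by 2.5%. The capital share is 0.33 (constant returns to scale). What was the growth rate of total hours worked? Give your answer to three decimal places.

-1.545%

Labor's share = 1 − 0.33 = 0.67.
gY = gA + 0.33×9.5 + 0.67×g.
0.67×g = 2.5 − 0.4 − 3.135 = -1.035.
g = -1.035 / 0.67 = -1.54478%.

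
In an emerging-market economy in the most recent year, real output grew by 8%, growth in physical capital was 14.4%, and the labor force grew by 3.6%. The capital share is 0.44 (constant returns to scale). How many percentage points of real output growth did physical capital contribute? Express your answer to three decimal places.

Contribution = share × growth = 0.44 × 14.4 = 6.336 pp.

6.336 pp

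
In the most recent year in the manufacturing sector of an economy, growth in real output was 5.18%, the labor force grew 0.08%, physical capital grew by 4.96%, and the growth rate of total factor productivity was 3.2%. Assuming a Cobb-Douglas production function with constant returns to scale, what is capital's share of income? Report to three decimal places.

0.389

gY = gA + α·gK + (1−α)·gL, so gY − gA − gL = α(gK − gL).
5.18 − 3.2 − 0.08 = α × (4.96 − 0.08).
1.9 = 4.88 α, so α = 0.38934.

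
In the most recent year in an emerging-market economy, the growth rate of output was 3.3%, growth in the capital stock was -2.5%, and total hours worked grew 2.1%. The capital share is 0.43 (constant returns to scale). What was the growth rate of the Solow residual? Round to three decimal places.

Labor's share = 1 − 0.43 = 0.57.
The capital stock: 0.43 × (-2.5) = -1.075 pp.
Total hours worked: 0.57 × 2.1 = 1.197 pp.
TFP growth = 3.3 − 0.122 = 3.178%.

The Solow residual grew 3.178%.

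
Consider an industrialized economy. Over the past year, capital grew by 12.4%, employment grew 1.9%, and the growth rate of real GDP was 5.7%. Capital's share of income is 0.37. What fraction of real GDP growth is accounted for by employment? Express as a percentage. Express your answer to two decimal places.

Labor's share = 1 − 0.37 = 0.63.
Employment contributed 0.63 × 1.9 = 1.197 pp.
Share of growth = 1.197 / 5.7 × 100 = 21%.

Employment accounted for 21.00% of growth.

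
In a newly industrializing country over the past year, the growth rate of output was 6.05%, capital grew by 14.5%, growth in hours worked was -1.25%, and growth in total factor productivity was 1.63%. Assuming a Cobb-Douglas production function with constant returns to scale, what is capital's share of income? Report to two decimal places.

Capital's share of income is 0.36.

gY = gA + α·gK + (1−α)·gL, so gY − gA − gL = α(gK − gL).
6.05 − 1.63 + 1.25 = α × (14.5 − (-1.25)).
5.67 = 15.75 α, so α = 0.36.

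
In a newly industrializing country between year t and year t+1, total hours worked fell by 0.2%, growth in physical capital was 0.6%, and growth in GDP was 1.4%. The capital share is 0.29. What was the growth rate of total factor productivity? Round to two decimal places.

Labor's share = 1 − 0.29 = 0.71.
Physical capital: 0.29 × 0.6 = 0.174 pp.
Total hours worked: 0.71 × (-0.2) = -0.142 pp.
TFP growth = 1.4 − 0.032 = 1.368%.

1.37%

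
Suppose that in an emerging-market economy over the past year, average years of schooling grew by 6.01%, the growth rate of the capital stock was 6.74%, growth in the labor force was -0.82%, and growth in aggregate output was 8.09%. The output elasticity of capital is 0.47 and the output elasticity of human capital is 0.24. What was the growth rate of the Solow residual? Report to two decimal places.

Labor's share = 1 − 0.47 − 0.24 = 0.29.
The capital stock: 0.47 × 6.74 = 3.1678 pp.
Average years of schooling: 0.24 × 6.01 = 1.4424 pp.
The labor force: 0.29 × (-0.82) = -0.2378 pp.
TFP growth = 8.09 − 4.3724 = 3.7176%.

The Solow residual growth was 3.72%.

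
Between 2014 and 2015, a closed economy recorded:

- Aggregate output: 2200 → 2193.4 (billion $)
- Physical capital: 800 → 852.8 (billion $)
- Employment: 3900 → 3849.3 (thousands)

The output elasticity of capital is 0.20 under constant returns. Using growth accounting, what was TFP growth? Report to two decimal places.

-0.58%

Aggregate output growth = (2193.4 − 2200) / 2200 = -0.3%.
Physical capital growth = (852.8 − 800) / 800 = 6.6%.
Employment growth = (3849.3 − 3900) / 3900 = -1.3%.
Labor's share = 1 − 0.2 = 0.8.
Physical capital: 0.2 × 6.6 = 1.32 pp.
Employment: 0.8 × (-1.3) = -1.04 pp.
TFP growth = -0.3 − 0.28 = -0.58%.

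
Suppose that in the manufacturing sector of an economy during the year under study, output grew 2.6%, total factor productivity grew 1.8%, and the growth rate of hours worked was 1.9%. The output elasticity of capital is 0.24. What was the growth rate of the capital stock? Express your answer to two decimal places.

-2.68%

Labor's share = 1 − 0.24 = 0.76.
gY = gA + 0.76×1.9 + 0.24×g.
0.24×g = 2.6 − 1.8 − 1.444 = -0.644.
g = -0.644 / 0.24 = -2.6833%.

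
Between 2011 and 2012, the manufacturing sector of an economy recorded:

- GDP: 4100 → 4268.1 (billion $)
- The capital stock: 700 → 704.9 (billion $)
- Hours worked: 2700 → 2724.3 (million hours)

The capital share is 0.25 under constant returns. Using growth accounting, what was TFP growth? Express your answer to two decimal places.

3.25%

GDP growth = (4268.1 − 4100) / 4100 = 4.1%.
The capital stock growth = (704.9 − 700) / 700 = 0.7%.
Hours worked growth = (2724.3 − 2700) / 2700 = 0.9%.
Labor's share = 1 − 0.25 = 0.75.
The capital stock: 0.25 × 0.7 = 0.175 pp.
Hours worked: 0.75 × 0.9 = 0.675 pp.
TFP growth = 4.1 − 0.85 = 3.25%.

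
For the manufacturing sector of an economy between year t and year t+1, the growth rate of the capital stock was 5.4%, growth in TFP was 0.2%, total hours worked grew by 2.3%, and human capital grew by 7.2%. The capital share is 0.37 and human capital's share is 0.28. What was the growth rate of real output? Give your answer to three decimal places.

5.019%

Labor's share = 1 − 0.37 − 0.28 = 0.35.
The capital stock: 0.37 × 5.4 = 1.998 pp.
Human capital: 0.28 × 7.2 = 2.016 pp.
Total hours worked: 0.35 × 2.3 = 0.805 pp.
Output growth = 0.2 + 4.819 = 5.019%.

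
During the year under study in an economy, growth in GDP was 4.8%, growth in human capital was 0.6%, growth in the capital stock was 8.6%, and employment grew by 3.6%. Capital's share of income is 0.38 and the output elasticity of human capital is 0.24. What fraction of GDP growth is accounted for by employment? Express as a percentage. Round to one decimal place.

Labor's share = 1 − 0.38 − 0.24 = 0.38.
Employment contributed 0.38 × 3.6 = 1.368 pp.
Share of growth = 1.368 / 4.8 × 100 = 28.5%.

28.5%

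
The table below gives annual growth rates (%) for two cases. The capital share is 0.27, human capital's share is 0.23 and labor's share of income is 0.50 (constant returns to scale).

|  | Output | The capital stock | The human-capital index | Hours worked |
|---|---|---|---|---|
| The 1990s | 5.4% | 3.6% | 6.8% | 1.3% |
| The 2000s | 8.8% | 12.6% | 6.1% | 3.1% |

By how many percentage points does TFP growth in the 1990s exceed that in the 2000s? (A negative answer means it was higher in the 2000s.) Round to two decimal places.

Labor's share = 1 − 0.27 − 0.23 = 0.5.
The 1990s: TFP = 5.4 − 0.972 − 1.564 − 0.65 = 2.214%.
The 2000s: TFP = 8.8 − 3.402 − 1.403 − 1.55 = 2.445%.
Difference = 2.214 − (2.445) = -0.231 pp.

-0.23 percentage points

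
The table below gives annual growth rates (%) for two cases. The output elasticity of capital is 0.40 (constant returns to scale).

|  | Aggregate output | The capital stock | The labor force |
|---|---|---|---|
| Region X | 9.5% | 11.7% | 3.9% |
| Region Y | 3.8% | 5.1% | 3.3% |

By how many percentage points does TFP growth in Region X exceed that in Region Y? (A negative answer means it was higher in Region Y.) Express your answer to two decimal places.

2.70 percentage points

Labor's share = 1 − 0.4 = 0.6.
Region X: TFP = 9.5 − 4.68 − 2.34 = 2.48%.
Region Y: TFP = 3.8 − 2.04 − 1.98 = -0.22%.
Difference = 2.48 − (-0.22) = 2.7 pp.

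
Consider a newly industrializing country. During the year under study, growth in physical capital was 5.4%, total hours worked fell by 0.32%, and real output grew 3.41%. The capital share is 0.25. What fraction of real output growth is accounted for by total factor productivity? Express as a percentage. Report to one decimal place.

Labor's share = 1 − 0.25 = 0.75.
Physical capital: 0.25 × 5.4 = 1.35 pp.
Total hours worked: 0.75 × (-0.32) = -0.24 pp.
TFP growth = 3.41 − 1.11 = 2.3%.
TFP share of growth = 2.3 / 3.41 × 100 = 67.449%.

67.4%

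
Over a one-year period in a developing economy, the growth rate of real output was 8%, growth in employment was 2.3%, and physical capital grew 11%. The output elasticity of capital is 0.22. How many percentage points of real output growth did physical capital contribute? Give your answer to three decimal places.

2.420 percentage points

Contribution = share × growth = 0.22 × 11 = 2.42 pp.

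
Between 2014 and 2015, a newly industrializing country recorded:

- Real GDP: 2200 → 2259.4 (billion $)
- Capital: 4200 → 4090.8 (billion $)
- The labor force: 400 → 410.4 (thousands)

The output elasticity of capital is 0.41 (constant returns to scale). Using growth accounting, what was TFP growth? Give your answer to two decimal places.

TFP growth was 2.23%.

Real GDP growth = (2259.4 − 2200) / 2200 = 2.7%.
Capital growth = (4090.8 − 4200) / 4200 = -2.6%.
The labor force growth = (410.4 − 400) / 400 = 2.6%.
Labor's share = 1 − 0.41 = 0.59.
Capital: 0.41 × (-2.6) = -1.066 pp.
The labor force: 0.59 × 2.6 = 1.534 pp.
TFP growth = 2.7 − 0.468 = 2.232%.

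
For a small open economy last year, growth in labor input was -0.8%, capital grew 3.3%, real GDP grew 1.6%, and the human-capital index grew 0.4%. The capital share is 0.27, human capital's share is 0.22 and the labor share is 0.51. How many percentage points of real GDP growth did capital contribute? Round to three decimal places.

Contribution = share × growth = 0.27 × 3.3 = 0.891 pp.

0.891 pp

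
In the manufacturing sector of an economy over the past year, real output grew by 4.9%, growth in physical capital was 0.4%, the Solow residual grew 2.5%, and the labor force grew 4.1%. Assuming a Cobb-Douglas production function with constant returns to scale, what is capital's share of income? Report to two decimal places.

0.46

gY = gA + α·gK + (1−α)·gL, so gY − gA − gL = α(gK − gL).
4.9 − 2.5 − 4.1 = α × (0.4 − 4.1).
-1.7 = -3.7 α, so α = 0.4595.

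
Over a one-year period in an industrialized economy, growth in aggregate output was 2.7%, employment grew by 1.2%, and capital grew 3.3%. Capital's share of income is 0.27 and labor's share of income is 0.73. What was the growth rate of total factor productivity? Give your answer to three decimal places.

0.933%

Labor's share = 1 − 0.27 = 0.73.
Capital: 0.27 × 3.3 = 0.891 pp.
Employment: 0.73 × 1.2 = 0.876 pp.
TFP growth = 2.7 − 1.767 = 0.933%.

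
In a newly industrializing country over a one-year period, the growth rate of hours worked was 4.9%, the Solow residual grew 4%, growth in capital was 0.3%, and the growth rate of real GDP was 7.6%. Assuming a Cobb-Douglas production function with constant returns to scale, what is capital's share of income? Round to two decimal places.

gY = gA + α·gK + (1−α)·gL, so gY − gA − gL = α(gK − gL).
7.6 − 4 − 4.9 = α × (0.3 − 4.9).
-1.3 = -4.6 α, so α = 0.2826.

0.28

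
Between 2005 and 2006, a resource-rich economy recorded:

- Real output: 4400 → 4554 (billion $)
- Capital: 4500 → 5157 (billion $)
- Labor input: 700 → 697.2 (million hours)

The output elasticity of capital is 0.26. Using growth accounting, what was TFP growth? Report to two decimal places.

Real output growth = (4554 − 4400) / 4400 = 3.5%.
Capital growth = (5157 − 4500) / 4500 = 14.6%.
Labor input growth = (697.2 − 700) / 700 = -0.4%.
Labor's share = 1 − 0.26 = 0.74.
Capital: 0.26 × 14.6 = 3.796 pp.
Labor input: 0.74 × (-0.4) = -0.296 pp.
TFP growth = 3.5 − 3.5 = 0%.

TFP grew 0.00%.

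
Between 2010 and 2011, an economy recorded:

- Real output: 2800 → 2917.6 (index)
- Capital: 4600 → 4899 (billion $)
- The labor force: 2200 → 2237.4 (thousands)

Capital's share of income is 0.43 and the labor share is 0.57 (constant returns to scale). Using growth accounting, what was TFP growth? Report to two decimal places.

Real output growth = (2917.6 − 2800) / 2800 = 4.2%.
Capital growth = (4899 − 4600) / 4600 = 6.5%.
The labor force growth = (2237.4 − 2200) / 2200 = 1.7%.
Labor's share = 1 − 0.43 = 0.57.
Capital: 0.43 × 6.5 = 2.795 pp.
The labor force: 0.57 × 1.7 = 0.969 pp.
TFP growth = 4.2 − 3.764 = 0.436%.

0.44%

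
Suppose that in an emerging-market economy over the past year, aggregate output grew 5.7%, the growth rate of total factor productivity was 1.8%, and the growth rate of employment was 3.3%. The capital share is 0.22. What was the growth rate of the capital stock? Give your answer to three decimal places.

Labor's share = 1 − 0.22 = 0.78.
gY = gA + 0.78×3.3 + 0.22×g.
0.22×g = 5.7 − 1.8 − 2.574 = 1.326.
g = 1.326 / 0.22 = 6.02727%.

6.027%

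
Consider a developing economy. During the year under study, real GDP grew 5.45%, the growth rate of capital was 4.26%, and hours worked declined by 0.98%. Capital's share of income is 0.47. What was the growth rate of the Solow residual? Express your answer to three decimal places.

Labor's share = 1 − 0.47 = 0.53.
Capital: 0.47 × 4.26 = 2.0022 pp.
Hours worked: 0.53 × (-0.98) = -0.5194 pp.
TFP growth = 5.45 − 1.4828 = 3.9672%.

The Solow residual grew 3.967%.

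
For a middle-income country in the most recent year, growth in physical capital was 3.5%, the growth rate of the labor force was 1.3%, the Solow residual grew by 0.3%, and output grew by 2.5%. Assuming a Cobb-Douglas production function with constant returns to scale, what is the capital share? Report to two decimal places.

gY = gA + α·gK + (1−α)·gL, so gY − gA − gL = α(gK − gL).
2.5 − 0.3 − 1.3 = α × (3.5 − 1.3).
0.9 = 2.2 α, so α = 0.4091.

0.41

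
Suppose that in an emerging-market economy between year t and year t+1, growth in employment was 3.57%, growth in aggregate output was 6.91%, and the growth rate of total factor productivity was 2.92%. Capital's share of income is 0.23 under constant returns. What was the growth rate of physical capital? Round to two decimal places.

Labor's share = 1 − 0.23 = 0.77.
gY = gA + 0.77×3.57 + 0.23×g.
0.23×g = 6.91 − 2.92 − 2.7489 = 1.2411.
g = 1.2411 / 0.23 = 5.3961%.

5.40%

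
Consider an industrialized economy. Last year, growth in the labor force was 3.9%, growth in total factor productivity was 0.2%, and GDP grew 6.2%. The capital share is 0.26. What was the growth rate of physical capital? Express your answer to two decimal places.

11.98%

Labor's share = 1 − 0.26 = 0.74.
gY = gA + 0.74×3.9 + 0.26×g.
0.26×g = 6.2 − 0.2 − 2.886 = 3.114.
g = 3.114 / 0.26 = 11.9769%.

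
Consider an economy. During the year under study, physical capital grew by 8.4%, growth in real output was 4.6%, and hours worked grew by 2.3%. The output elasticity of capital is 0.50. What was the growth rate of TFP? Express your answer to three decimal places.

-0.750%

Labor's share = 1 − 0.5 = 0.5.
Physical capital: 0.5 × 8.4 = 4.2 pp.
Hours worked: 0.5 × 2.3 = 1.15 pp.
TFP growth = 4.6 − 5.35 = -0.75%.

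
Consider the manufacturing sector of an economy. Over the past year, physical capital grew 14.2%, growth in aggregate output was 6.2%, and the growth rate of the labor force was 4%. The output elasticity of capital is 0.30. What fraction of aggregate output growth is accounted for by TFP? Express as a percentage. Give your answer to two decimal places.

Labor's share = 1 − 0.3 = 0.7.
Physical capital: 0.3 × 14.2 = 4.26 pp.
The labor force: 0.7 × 4 = 2.8 pp.
TFP growth = 6.2 − 7.06 = -0.86%.
TFP share of growth = -0.86 / 6.2 × 100 = -13.871%.

-13.87%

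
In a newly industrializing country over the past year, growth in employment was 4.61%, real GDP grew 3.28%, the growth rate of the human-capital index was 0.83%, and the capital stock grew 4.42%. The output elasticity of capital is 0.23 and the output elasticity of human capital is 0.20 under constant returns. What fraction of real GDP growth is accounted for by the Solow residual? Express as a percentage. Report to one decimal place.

-16.2%

Labor's share = 1 − 0.23 − 0.2 = 0.57.
The capital stock: 0.23 × 4.42 = 1.0166 pp.
The human-capital index: 0.2 × 0.83 = 0.166 pp.
Employment: 0.57 × 4.61 = 2.6277 pp.
TFP growth = 3.28 − 3.8103 = -0.5303%.
TFP share of growth = -0.5303 / 3.28 × 100 = -16.168%.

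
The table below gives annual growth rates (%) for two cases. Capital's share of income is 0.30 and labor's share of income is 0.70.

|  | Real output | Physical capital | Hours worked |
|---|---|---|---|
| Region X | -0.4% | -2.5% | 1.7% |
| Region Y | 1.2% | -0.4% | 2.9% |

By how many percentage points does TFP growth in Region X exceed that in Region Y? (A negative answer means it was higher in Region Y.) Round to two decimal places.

-0.13 percentage points

Labor's share = 1 − 0.3 = 0.7.
Region X: TFP = -0.4 + 0.75 − 1.19 = -0.84%.
Region Y: TFP = 1.2 + 0.12 − 2.03 = -0.71%.
Difference = -0.84 − (-0.71) = -0.13 pp.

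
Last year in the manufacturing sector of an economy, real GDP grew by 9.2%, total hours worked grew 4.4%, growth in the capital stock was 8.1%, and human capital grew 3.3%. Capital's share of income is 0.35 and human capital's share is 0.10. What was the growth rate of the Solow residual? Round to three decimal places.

Labor's share = 1 − 0.35 − 0.1 = 0.55.
The capital stock: 0.35 × 8.1 = 2.835 pp.
Human capital: 0.1 × 3.3 = 0.33 pp.
Total hours worked: 0.55 × 4.4 = 2.42 pp.
TFP growth = 9.2 − 5.585 = 3.615%.

3.615%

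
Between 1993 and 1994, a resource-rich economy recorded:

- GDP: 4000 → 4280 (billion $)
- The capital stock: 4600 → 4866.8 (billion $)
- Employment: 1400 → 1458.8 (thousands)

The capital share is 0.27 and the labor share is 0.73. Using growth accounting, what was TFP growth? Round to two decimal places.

2.37%

GDP growth = (4280 − 4000) / 4000 = 7%.
The capital stock growth = (4866.8 − 4600) / 4600 = 5.8%.
Employment growth = (1458.8 − 1400) / 1400 = 4.2%.
Labor's share = 1 − 0.27 = 0.73.
The capital stock: 0.27 × 5.8 = 1.566 pp.
Employment: 0.73 × 4.2 = 3.066 pp.
TFP growth = 7 − 4.632 = 2.368%.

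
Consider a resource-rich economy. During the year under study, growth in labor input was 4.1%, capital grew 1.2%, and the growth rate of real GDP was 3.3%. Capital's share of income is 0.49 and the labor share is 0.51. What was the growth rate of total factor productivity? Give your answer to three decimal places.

Labor's share = 1 − 0.49 = 0.51.
Capital: 0.49 × 1.2 = 0.588 pp.
Labor input: 0.51 × 4.1 = 2.091 pp.
TFP growth = 3.3 − 2.679 = 0.621%.

0.621%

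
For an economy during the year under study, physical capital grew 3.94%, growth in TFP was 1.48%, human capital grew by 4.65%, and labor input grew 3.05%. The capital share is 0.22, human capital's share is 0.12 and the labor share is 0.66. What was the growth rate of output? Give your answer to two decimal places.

Output growth was 4.92%.

Labor's share = 1 − 0.22 − 0.12 = 0.66.
Physical capital: 0.22 × 3.94 = 0.8668 pp.
Human capital: 0.12 × 4.65 = 0.558 pp.
Labor input: 0.66 × 3.05 = 2.013 pp.
Output growth = 1.48 + 3.4378 = 4.9178%.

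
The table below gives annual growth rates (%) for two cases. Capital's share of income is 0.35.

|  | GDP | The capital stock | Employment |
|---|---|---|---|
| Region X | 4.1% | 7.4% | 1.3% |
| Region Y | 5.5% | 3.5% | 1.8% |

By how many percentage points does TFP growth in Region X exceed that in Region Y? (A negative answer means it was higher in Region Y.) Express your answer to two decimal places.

Labor's share = 1 − 0.35 = 0.65.
Region X: TFP = 4.1 − 2.59 − 0.845 = 0.665%.
Region Y: TFP = 5.5 − 1.225 − 1.17 = 3.105%.
Difference = 0.665 − (3.105) = -2.44 pp.

-2.44 percentage points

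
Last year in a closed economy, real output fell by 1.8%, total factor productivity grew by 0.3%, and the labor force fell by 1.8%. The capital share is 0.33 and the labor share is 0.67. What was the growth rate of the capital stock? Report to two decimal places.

-2.71%

Labor's share = 1 − 0.33 = 0.67.
gY = gA + 0.67×(-1.8) + 0.33×g.
0.33×g = -1.8 − 0.3 + 1.206 = -0.894.
g = -0.894 / 0.33 = -2.7091%.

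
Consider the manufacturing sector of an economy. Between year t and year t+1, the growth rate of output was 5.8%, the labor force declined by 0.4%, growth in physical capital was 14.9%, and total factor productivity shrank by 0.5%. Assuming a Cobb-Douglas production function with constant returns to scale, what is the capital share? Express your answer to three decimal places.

0.438

gY = gA + α·gK + (1−α)·gL, so gY − gA − gL = α(gK − gL).
5.8 + 0.5 + 0.4 = α × (14.9 − (-0.4)).
6.7 = 15.3 α, so α = 0.43791.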